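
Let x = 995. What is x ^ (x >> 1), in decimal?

530

x = 1111100011 = 995
x>>1 = 0111110001
XOR  = 1000010010 = 530
(x ^ (x >> 1) gives the standard binary-reflected Gray code of x.)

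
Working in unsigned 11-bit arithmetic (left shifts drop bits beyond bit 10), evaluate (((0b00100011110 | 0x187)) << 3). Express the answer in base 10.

0b00100011110 = 00100011110
0x187 = 00110000111
→ | → 00110011111 = 415
→ << 3 (mod 2^11) → 10011111000 = 1272

1272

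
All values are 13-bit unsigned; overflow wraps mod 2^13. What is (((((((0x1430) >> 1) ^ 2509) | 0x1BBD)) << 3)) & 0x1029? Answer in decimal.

0x1430 = 1010000110000
→ >> 1 → 0101000011000 = 2584
2509 = 0100111001101
→ ^ → 0001111010101 = 981
0x1BBD = 1101110111101
→ | → 1101111111101 = 7165
→ << 3 (mod 2^13) → 1111111101000 = 8168
0x1029 = 1000000101001
→ & → 1000000101000 = 4136

4136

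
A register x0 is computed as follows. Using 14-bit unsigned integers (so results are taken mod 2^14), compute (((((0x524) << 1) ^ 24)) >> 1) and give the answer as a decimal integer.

1320

0x524 = 00010100100100
→ << 1 (mod 2^14) → 00101001001000 = 2632
24 = 00000000011000
→ ^ → 00101001010000 = 2640
→ >> 1 → 00010100101000 = 1320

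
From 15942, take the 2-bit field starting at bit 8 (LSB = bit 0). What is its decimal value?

v = 11111001000110
Shift right by 8: 111110
Mask low 2 bits: 10 = 2

2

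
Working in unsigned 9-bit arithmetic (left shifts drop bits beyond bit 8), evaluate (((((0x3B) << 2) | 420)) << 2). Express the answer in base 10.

0x3B = 000111011
→ << 2 (mod 2^9) → 011101100 = 236
420 = 110100100
→ | → 111101100 = 492
→ << 2 (mod 2^9) → 110110000 = 432

432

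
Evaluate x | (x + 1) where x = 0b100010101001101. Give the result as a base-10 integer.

x = 100010101001101 = 17741
x + 1 = 100010101001110
OR    = 100010101001111 = 17743
(x | (x + 1) sets the lowest cleared bit.)

17743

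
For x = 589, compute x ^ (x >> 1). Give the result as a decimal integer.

875

x = 1001001101 = 589
x>>1 = 0100100110
XOR  = 1101101011 = 875
(x ^ (x >> 1) gives the standard binary-reflected Gray code of x.)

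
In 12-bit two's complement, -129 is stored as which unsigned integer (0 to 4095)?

129 in 12 bits: 000010000001
Invert: 111101111110
Add 1:  111101111111 = 3967
(Check: 2^12 - 129 = 4096 - 129 = 3967.)

3967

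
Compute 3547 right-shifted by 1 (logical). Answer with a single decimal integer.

1773

3547 = 110111011011
shift right by 1 → 011011101101 = 1773
(equivalently, floor(3547 / 2))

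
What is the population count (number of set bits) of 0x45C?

0x45C = 10001011100
Count the 1s: 1 + 1 + 1 + 1 + 1 = 5

5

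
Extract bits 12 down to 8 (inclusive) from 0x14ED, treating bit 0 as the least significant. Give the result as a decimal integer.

20

v = 1010011101101
Shift right by 8: 10100
Mask low 5 bits: 10100 = 20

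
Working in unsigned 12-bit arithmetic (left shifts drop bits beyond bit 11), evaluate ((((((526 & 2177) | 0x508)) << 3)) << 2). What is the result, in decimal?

256

526 = 001000001110
2177 = 100010000001
→ & → 000000000000 = 0
0x508 = 010100001000
→ | → 010100001000 = 1288
→ << 3 (mod 2^12) → 100001000000 = 2112
→ << 2 (mod 2^12) → 000100000000 = 256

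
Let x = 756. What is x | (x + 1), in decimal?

757

x = 1011110100 = 756
x + 1 = 1011110101
OR    = 1011110101 = 757
(x | (x + 1) sets the lowest cleared bit.)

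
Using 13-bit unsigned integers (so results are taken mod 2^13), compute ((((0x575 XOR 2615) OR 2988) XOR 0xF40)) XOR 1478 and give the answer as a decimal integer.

0x575 = 0010101110101
2615 = 0101000110111
→ XOR → 0111101000010 = 3906
2988 = 0101110101100
→ OR → 0111111101110 = 4078
0xF40 = 0111101000000
→ XOR → 0000010101110 = 174
1478 = 0010111000110
→ XOR → 0010101101000 = 1384

1384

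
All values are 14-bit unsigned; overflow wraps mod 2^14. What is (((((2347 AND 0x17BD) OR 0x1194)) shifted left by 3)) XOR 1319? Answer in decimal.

2255

2347 = 00100100101011
0x17BD = 01011110111101
→ AND → 00000100101001 = 297
0x1194 = 01000110010100
→ OR → 01000110111101 = 4541
→ shifted left by 3 (mod 2^14) → 00110111101000 = 3560
1319 = 00010100100111
→ XOR → 00100011001111 = 2255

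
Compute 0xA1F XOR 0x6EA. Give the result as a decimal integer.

3317

0xA1F = 101000011111
0x6EA = 011011101010
XOR → 110011110101 = 3317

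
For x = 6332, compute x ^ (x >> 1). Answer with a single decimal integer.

5346

x = 1100010111100 = 6332
x>>1 = 0110001011110
XOR  = 1010011100010 = 5346
(x ^ (x >> 1) gives the standard binary-reflected Gray code of x.)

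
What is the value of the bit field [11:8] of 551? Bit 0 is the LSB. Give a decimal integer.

v = 0001000100111
Shift right by 8: 00010
Mask low 4 bits: 0010 = 2

2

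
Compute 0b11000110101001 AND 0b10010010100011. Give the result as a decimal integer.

8353

a = 11000110101001
b = 10010010100011
AND → 10000010100001 = 8353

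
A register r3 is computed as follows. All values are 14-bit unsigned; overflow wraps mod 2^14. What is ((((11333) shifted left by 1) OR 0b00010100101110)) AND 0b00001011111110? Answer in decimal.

174

11333 = 10110001000101
→ shifted left by 1 (mod 2^14) → 01100010001010 = 6282
0b00010100101110 = 00010100101110
→ OR → 01110110101110 = 7598
0b00001011111110 = 00001011111110
→ AND → 00000010101110 = 174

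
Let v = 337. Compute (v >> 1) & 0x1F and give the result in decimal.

v = 101010001
Shift right by 1: 10101000
Mask low 5 bits: 01000 = 8

8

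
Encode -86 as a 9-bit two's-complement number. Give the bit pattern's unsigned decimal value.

86 in 9 bits: 001010110
Invert: 110101001
Add 1:  110101010 = 426
(Check: 2^9 - 86 = 512 - 86 = 426.)

426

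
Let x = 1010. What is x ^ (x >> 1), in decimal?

523

x = 1111110010 = 1010
x>>1 = 0111111001
XOR  = 1000001011 = 523
(x ^ (x >> 1) gives the standard binary-reflected Gray code of x.)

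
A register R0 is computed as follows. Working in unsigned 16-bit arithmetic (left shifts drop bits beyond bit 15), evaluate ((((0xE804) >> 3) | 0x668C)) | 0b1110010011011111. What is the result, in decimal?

0xE804 = 1110100000000100
→ >> 3 → 0001110100000000 = 7424
0x668C = 0110011010001100
→ | → 0111111110001100 = 32652
0b1110010011011111 = 1110010011011111
→ | → 1111111111011111 = 65503

65503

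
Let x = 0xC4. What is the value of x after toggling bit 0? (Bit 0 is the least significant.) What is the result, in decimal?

x = 11000100
bit 0 is currently 0; toggle it via x ^ (1 << 0) = x ^ 1
→ 11000101 = 197

197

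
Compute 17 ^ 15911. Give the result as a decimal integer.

17 = 00000000010001
15911 = 11111000100111
XOR → 11111000110110 = 15926

15926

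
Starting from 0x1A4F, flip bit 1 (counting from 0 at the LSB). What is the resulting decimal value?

x = 1101001001111
bit 1 is currently 1; toggle it via x ^ (1 << 1) = x ^ 2
→ 1101001001101 = 6733

6733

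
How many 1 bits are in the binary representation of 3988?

7

3988 = 111110010100
Count the 1s: 1 + 1 + 1 + 1 + 1 + 1 + 1 = 7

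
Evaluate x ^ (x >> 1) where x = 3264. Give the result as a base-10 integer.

2720

x = 110011000000 = 3264
x>>1 = 011001100000
XOR  = 101010100000 = 2720
(x ^ (x >> 1) gives the standard binary-reflected Gray code of x.)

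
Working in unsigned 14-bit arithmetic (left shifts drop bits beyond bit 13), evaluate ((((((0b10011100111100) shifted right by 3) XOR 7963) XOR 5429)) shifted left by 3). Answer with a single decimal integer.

0b10011100111100 = 10011100111100
→ shifted right by 3 → 00010011100111 = 1255
7963 = 01111100011011
→ XOR → 01101111111100 = 7164
5429 = 01010100110101
→ XOR → 00111011001001 = 3785
→ shifted left by 3 (mod 2^14) → 11011001001000 = 13896

13896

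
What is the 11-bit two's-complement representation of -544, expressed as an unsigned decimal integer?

544 in 11 bits: 01000100000
Invert: 10111011111
Add 1:  10111100000 = 1504
(Check: 2^11 - 544 = 2048 - 544 = 1504.)

1504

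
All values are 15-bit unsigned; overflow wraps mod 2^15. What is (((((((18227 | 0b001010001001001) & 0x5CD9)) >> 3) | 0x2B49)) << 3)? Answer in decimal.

24152

18227 = 100011100110011
0b001010001001001 = 001010001001001
→ | → 101011101111011 = 22395
0x5CD9 = 101110011011001
→ & → 101010001011001 = 21593
→ >> 3 → 000101010001011 = 2699
0x2B49 = 010101101001001
→ | → 010101111001011 = 11211
→ << 3 (mod 2^15) → 101111001011000 = 24152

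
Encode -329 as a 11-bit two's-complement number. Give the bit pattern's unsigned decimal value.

1719

329 in 11 bits: 00101001001
Invert: 11010110110
Add 1:  11010110111 = 1719
(Check: 2^11 - 329 = 2048 - 329 = 1719.)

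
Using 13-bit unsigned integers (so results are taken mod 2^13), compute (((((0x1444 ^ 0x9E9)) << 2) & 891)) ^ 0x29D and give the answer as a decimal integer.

173

0x1444 = 1010001000100
0x9E9 = 0100111101001
→ ^ → 1110110101101 = 7597
→ << 2 (mod 2^13) → 1011010110100 = 5812
891 = 0001101111011
→ & → 0001000110000 = 560
0x29D = 0001010011101
→ ^ → 0000010101101 = 173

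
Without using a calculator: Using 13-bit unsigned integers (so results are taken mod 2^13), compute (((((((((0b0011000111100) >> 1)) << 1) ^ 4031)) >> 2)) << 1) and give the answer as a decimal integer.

0b0011000111100 = 0011000111100
→ >> 1 → 0001100011110 = 798
→ << 1 (mod 2^13) → 0011000111100 = 1596
4031 = 0111110111111
→ ^ → 0100110000011 = 2435
→ >> 2 → 0001001100000 = 608
→ << 1 (mod 2^13) → 0010011000000 = 1216

1216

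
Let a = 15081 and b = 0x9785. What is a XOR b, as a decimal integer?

44396

15081 = 0011101011101001
0x9785 = 1001011110000101
XOR → 1010110101101100 = 44396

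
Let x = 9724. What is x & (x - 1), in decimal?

x = 10010111111100 = 9724
x - 1 = 10010111111011
AND   = 10010111111000 = 9720
(x & (x - 1) clears the lowest set bit of x.)

9720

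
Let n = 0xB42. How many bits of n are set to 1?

0xB42 = 101101000010
Count the 1s: 1 + 1 + 1 + 1 + 1 = 5

5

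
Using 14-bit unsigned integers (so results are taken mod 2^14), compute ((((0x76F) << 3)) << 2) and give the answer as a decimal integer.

0x76F = 00011101101111
→ << 3 (mod 2^14) → 11101101111000 = 15224
→ << 2 (mod 2^14) → 10110111100000 = 11744

11744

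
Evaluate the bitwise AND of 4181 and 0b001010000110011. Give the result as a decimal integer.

4181 = 1000001010101
b = 1010000110011
AND → 1000000010001 = 4113

4113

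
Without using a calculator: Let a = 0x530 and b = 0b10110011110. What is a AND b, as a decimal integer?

1296

0x530 = 10100110000
b = 10110011110
AND → 10100010000 = 1296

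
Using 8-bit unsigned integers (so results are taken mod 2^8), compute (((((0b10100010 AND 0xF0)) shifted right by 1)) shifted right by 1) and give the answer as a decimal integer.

0b10100010 = 10100010
0xF0 = 11110000
→ AND → 10100000 = 160
→ shifted right by 1 → 01010000 = 80
→ shifted right by 1 → 00101000 = 40

40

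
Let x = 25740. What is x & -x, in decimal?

x = 110010010001100 = 25740
-x (two's complement) = …001101101110100
AND   = 000000000000100 = 4
(x & -x isolates the lowest set bit of x.)

4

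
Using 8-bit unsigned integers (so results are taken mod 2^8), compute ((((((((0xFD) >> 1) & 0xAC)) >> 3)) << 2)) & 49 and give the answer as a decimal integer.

0xFD = 11111101
→ >> 1 → 01111110 = 126
0xAC = 10101100
→ & → 00101100 = 44
→ >> 3 → 00000101 = 5
→ << 2 (mod 2^8) → 00010100 = 20
49 = 00110001
→ & → 00010000 = 16

16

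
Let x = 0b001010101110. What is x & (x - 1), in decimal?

684

x = 1010101110 = 686
x - 1 = 1010101101
AND   = 1010101100 = 684
(x & (x - 1) clears the lowest set bit of x.)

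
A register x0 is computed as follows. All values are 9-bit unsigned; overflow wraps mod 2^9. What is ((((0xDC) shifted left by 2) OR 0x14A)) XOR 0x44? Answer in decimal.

0xDC = 011011100
→ shifted left by 2 (mod 2^9) → 101110000 = 368
0x14A = 101001010
→ OR → 101111010 = 378
0x44 = 001000100
→ XOR → 100111110 = 318

318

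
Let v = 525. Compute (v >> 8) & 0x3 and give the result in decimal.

v = 0001000001101
Shift right by 8: 00010
Mask low 2 bits: 10 = 2

2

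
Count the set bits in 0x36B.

0x36B = 1101101011
Count the 1s: 1 + 1 + 1 + 1 + 1 + 1 + 1 = 7

7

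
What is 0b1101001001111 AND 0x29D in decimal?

525

a = 1101001001111
0x29D = 0001010011101
AND → 0001000001101 = 525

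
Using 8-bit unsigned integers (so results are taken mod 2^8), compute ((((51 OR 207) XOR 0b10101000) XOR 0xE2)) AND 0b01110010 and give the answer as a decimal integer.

51 = 00110011
207 = 11001111
→ OR → 11111111 = 255
0b10101000 = 10101000
→ XOR → 01010111 = 87
0xE2 = 11100010
→ XOR → 10110101 = 181
0b01110010 = 01110010
→ AND → 00110000 = 48

48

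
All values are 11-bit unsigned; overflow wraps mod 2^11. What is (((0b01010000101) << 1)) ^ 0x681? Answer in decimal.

0b01010000101 = 01010000101
→ << 1 (mod 2^11) → 10100001010 = 1290
0x681 = 11010000001
→ ^ → 01110001011 = 907

907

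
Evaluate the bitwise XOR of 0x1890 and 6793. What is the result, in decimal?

0x1890 = 1100010010000
6793 = 1101010001001
XOR → 0001000011001 = 537

537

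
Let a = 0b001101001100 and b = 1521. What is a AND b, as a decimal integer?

320

a = 01101001100
1521 = 10111110001
AND → 00101000000 = 320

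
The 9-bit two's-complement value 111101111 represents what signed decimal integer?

-17

pattern = 111101111 (MSB is 1 ⇒ negative)
Invert: 000010000, add 1 → 000010001 = 17, so the value is -17.
(Equivalently: 495 - 2^9 = 495 - 512 = -17.)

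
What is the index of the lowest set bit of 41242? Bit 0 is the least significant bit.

41242 = 1010000100011010
Trailing zeros: 1, so the lowest set bit is bit 1 (value 2).

1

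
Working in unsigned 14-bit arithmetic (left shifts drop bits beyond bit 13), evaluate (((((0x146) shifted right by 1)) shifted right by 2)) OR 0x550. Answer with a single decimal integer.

1400

0x146 = 00000101000110
→ shifted right by 1 → 00000010100011 = 163
→ shifted right by 2 → 00000000101000 = 40
0x550 = 00010101010000
→ OR → 00010101111000 = 1400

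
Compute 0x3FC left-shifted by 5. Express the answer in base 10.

0x3FC = 000001111111100
shift left by 5 → 111111110000000 = 32640
(equivalently, 1020 × 2^5 = 1020 × 32)

32640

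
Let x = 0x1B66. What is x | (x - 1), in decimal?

7015

x = 1101101100110 = 7014
x - 1 = 1101101100101
OR    = 1101101100111 = 7015
(x | (x - 1) sets all bits below the lowest set bit.)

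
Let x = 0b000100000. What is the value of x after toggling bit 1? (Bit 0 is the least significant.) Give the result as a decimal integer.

x = 000100000
bit 1 is currently 0; toggle it via x ^ (1 << 1) = x ^ 2
→ 000100010 = 34

34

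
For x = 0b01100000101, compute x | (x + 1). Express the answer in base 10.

x = 1100000101 = 773
x + 1 = 1100000110
OR    = 1100000111 = 775
(x | (x + 1) sets the lowest cleared bit.)

775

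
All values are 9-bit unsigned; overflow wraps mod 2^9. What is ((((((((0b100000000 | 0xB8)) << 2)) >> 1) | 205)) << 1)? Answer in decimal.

506

0b100000000 = 100000000
0xB8 = 010111000
→ | → 110111000 = 440
→ << 2 (mod 2^9) → 011100000 = 224
→ >> 1 → 001110000 = 112
205 = 011001101
→ | → 011111101 = 253
→ << 1 (mod 2^9) → 111111010 = 506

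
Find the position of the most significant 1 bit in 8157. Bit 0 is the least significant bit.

12

8157 = 1111111011101
The topmost 1 is at position 12 (since 2^12 = 4096 ≤ 8157 < 8192).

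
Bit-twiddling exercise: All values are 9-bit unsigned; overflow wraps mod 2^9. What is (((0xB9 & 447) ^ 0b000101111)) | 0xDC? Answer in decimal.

0xB9 = 010111001
447 = 110111111
→ & → 010111001 = 185
0b000101111 = 000101111
→ ^ → 010010110 = 150
0xDC = 011011100
→ | → 011011110 = 222

222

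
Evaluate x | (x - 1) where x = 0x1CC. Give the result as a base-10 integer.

x = 111001100 = 460
x - 1 = 111001011
OR    = 111001111 = 463
(x | (x - 1) sets all bits below the lowest set bit.)

463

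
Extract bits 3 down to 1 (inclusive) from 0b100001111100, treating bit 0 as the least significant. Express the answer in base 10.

v = 100001111100
Shift right by 1: 10000111110
Mask low 3 bits: 110 = 6

6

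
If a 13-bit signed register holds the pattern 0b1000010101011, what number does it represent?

pattern = 1000010101011 (MSB is 1 ⇒ negative)
Invert: 0111101010100, add 1 → 0111101010101 = 3925, so the value is -3925.
(Equivalently: 4267 - 2^13 = 4267 - 8192 = -3925.)

-3925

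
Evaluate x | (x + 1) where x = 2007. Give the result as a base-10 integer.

x = 11111010111 = 2007
x + 1 = 11111011000
OR    = 11111011111 = 2015
(x | (x + 1) sets the lowest cleared bit.)

2015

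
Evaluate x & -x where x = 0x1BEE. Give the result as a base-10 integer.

2

x = 1101111101110 = 7150
-x (two's complement) = …0010000010010
AND   = 0000000000010 = 2
(x & -x isolates the lowest set bit of x.)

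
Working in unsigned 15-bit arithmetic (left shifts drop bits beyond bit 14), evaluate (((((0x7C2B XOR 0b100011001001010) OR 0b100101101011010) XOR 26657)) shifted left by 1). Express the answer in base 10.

0x7C2B = 111110000101011
0b100011001001010 = 100011001001010
→ XOR → 011101001100001 = 14945
0b100101101011010 = 100101101011010
→ OR → 111101101111011 = 31611
26657 = 110100000100001
→ XOR → 001001101011010 = 4954
→ shifted left by 1 (mod 2^15) → 010011010110100 = 9908

9908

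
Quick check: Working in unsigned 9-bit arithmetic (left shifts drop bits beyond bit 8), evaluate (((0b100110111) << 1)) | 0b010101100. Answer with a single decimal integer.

238

0b100110111 = 100110111
→ << 1 (mod 2^9) → 001101110 = 110
0b010101100 = 010101100
→ | → 011101110 = 238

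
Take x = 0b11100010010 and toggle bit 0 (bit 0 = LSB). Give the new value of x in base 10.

1811

x = 11100010010
bit 0 is currently 0; toggle it via x ^ (1 << 0) = x ^ 1
→ 11100010011 = 1811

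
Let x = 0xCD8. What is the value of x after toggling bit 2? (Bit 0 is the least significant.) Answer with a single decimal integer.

x = 0110011011000
bit 2 is currently 0; toggle it via x ^ (1 << 2) = x ^ 4
→ 0110011011100 = 3292

3292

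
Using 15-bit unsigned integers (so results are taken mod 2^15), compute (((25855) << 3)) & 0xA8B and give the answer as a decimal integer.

648

25855 = 110010011111111
→ << 3 (mod 2^15) → 010011111111000 = 10232
0xA8B = 000101010001011
→ & → 000001010001000 = 648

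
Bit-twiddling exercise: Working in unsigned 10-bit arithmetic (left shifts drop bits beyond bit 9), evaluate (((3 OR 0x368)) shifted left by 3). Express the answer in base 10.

3 = 0000000011
0x368 = 1101101000
→ OR → 1101101011 = 875
→ shifted left by 3 (mod 2^10) → 1101011000 = 856

856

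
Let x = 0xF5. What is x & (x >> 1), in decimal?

112

x = 11110101 = 245
x>>1 = 01111010
AND  = 01110000 = 112
(x & (x >> 1) has a 1 wherever x has two consecutive 1 bits.)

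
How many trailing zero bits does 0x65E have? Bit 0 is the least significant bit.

1

0x65E = 11001011110
Trailing zeros: 1, so the lowest set bit is bit 1 (value 2).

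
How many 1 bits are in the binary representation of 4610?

4610 = 1001000000010
Count the 1s: 1 + 1 + 1 = 3

3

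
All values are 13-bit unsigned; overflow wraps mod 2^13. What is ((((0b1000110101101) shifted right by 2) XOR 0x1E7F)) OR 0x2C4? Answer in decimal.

6868

0b1000110101101 = 1000110101101
→ shifted right by 2 → 0010001101011 = 1131
0x1E7F = 1111001111111
→ XOR → 1101000010100 = 6676
0x2C4 = 0001011000100
→ OR → 1101011010100 = 6868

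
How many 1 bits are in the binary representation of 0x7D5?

8

0x7D5 = 11111010101
Count the 1s: 1 + 1 + 1 + 1 + 1 + 1 + 1 + 1 = 8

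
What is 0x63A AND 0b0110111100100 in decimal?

1056

0x63A = 011000111010
b = 110111100100
AND → 010000100000 = 1056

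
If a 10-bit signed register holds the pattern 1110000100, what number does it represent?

-124

pattern = 1110000100 (MSB is 1 ⇒ negative)
Invert: 0001111011, add 1 → 0001111100 = 124, so the value is -124.
(Equivalently: 900 - 2^10 = 900 - 1024 = -124.)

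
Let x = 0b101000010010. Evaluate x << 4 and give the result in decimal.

x = 0000101000010010
shift left by 4 → 1010000100100000 = 41248
(equivalently, 2578 × 2^4 = 2578 × 16)

41248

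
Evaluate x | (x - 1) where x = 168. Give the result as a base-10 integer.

175

x = 10101000 = 168
x - 1 = 10100111
OR    = 10101111 = 175
(x | (x - 1) sets all bits below the lowest set bit.)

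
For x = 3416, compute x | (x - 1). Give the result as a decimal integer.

3423

x = 110101011000 = 3416
x - 1 = 110101010111
OR    = 110101011111 = 3423
(x | (x - 1) sets all bits below the lowest set bit.)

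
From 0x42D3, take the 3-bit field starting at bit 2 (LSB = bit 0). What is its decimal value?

v = 100001011010011
Shift right by 2: 1000010110100
Mask low 3 bits: 100 = 4

4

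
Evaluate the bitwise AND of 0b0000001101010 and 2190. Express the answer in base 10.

a = 000001101010
2190 = 100010001110
AND → 000000001010 = 10

10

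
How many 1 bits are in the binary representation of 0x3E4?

0x3E4 = 1111100100
Count the 1s: 1 + 1 + 1 + 1 + 1 + 1 = 6

6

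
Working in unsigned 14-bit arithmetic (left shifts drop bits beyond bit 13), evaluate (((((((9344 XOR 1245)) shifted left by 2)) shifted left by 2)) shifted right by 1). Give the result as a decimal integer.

744

9344 = 10010010000000
1245 = 00010011011101
→ XOR → 10000001011101 = 8285
→ shifted left by 2 (mod 2^14) → 00000101110100 = 372
→ shifted left by 2 (mod 2^14) → 00010111010000 = 1488
→ shifted right by 1 → 00001011101000 = 744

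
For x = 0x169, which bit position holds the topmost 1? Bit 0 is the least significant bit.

8

0x169 = 101101001
The topmost 1 is at position 8 (since 2^8 = 256 ≤ 361 < 512).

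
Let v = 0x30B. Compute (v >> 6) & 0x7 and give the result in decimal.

v = 00001100001011
Shift right by 6: 00001100
Mask low 3 bits: 100 = 4

4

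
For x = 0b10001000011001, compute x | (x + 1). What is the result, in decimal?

8731

x = 10001000011001 = 8729
x + 1 = 10001000011010
OR    = 10001000011011 = 8731
(x | (x + 1) sets the lowest cleared bit.)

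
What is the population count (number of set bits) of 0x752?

6

0x752 = 11101010010
Count the 1s: 1 + 1 + 1 + 1 + 1 + 1 = 6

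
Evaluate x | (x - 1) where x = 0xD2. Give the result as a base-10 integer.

211

x = 11010010 = 210
x - 1 = 11010001
OR    = 11010011 = 211
(x | (x - 1) sets all bits below the lowest set bit.)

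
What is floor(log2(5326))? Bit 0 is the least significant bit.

5326 = 1010011001110
The topmost 1 is at position 12 (since 2^12 = 4096 ≤ 5326 < 8192).

12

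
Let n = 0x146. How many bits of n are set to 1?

0x146 = 101000110
Count the 1s: 1 + 1 + 1 + 1 = 4

4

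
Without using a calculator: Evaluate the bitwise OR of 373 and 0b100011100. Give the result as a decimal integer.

381

373 = 101110101
b = 100011100
 OR → 101111101 = 381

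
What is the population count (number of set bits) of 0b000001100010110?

5

n = 1100010110
Count the 1s: 1 + 1 + 1 + 1 + 1 = 5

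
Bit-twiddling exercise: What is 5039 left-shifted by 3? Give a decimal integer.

5039 = 0001001110101111
shift left by 3 → 1001110101111000 = 40312
(equivalently, 5039 × 2^3 = 5039 × 8)

40312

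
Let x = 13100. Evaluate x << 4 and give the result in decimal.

209600

13100 = 000011001100101100
shift left by 4 → 110011001011000000 = 209600
(equivalently, 13100 × 2^4 = 13100 × 16)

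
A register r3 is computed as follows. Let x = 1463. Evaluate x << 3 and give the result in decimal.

11704

1463 = 00010110110111
shift left by 3 → 10110110111000 = 11704
(equivalently, 1463 × 2^3 = 1463 × 8)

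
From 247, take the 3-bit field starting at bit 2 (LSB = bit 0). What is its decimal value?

v = 11110111
Shift right by 2: 111101
Mask low 3 bits: 101 = 5

5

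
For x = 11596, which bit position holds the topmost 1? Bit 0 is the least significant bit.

11596 = 10110101001100
The topmost 1 is at position 13 (since 2^13 = 8192 ≤ 11596 < 16384).

13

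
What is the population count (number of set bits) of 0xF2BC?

10

0xF2BC = 1111001010111100
Count the 1s: 1 + 1 + 1 + 1 + 1 + 1 + 1 + 1 + 1 + 1 = 10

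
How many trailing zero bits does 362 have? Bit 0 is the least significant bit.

362 = 101101010
Trailing zeros: 1, so the lowest set bit is bit 1 (value 2).

1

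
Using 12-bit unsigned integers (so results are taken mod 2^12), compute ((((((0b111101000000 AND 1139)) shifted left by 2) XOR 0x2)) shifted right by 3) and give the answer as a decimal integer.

0b111101000000 = 111101000000
1139 = 010001110011
→ AND → 010001000000 = 1088
→ shifted left by 2 (mod 2^12) → 000100000000 = 256
0x2 = 000000000010
→ XOR → 000100000010 = 258
→ shifted right by 3 → 000000100000 = 32

32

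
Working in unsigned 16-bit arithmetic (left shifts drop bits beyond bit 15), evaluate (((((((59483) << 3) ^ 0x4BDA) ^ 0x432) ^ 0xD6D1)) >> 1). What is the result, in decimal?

59483 = 1110100001011011
→ << 3 (mod 2^16) → 0100001011011000 = 17112
0x4BDA = 0100101111011010
→ ^ → 0000100100000010 = 2306
0x432 = 0000010000110010
→ ^ → 0000110100110000 = 3376
0xD6D1 = 1101011011010001
→ ^ → 1101101111100001 = 56289
→ >> 1 → 0110110111110000 = 28144

28144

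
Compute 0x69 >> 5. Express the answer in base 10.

3

0x69 = 1101001
shift right by 5 → 0000011 = 3
(equivalently, floor(105 / 32))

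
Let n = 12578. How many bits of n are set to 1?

5

12578 = 11000100100010
Count the 1s: 1 + 1 + 1 + 1 + 1 = 5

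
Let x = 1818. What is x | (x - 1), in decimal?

x = 11100011010 = 1818
x - 1 = 11100011001
OR    = 11100011011 = 1819
(x | (x - 1) sets all bits below the lowest set bit.)

1819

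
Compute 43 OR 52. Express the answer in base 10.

43 = 101011
52 = 110100
 OR → 111111 = 63

63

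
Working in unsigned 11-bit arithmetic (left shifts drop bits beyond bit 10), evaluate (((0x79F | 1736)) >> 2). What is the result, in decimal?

503

0x79F = 11110011111
1736 = 11011001000
→ | → 11111011111 = 2015
→ >> 2 → 00111110111 = 503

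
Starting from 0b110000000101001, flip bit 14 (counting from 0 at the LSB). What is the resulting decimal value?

8233

x = 110000000101001
bit 14 is currently 1; toggle it via x ^ (1 << 14) = x ^ 16384
→ 010000000101001 = 8233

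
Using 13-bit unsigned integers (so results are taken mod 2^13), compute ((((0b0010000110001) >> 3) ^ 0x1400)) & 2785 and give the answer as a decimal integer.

0b0010000110001 = 0010000110001
→ >> 3 → 0000010000110 = 134
0x1400 = 1010000000000
→ ^ → 1010010000110 = 5254
2785 = 0101011100001
→ & → 0000010000000 = 128

128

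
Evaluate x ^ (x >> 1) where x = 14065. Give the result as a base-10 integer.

x = 11011011110001 = 14065
x>>1 = 01101101111000
XOR  = 10110110001001 = 11657
(x ^ (x >> 1) gives the standard binary-reflected Gray code of x.)

11657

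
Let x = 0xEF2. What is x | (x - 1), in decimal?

3827

x = 111011110010 = 3826
x - 1 = 111011110001
OR    = 111011110011 = 3827
(x | (x - 1) sets all bits below the lowest set bit.)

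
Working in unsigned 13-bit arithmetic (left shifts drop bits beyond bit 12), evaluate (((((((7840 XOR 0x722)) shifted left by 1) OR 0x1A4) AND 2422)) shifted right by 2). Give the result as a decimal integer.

73

7840 = 1111010100000
0x722 = 0011100100010
→ XOR → 1100110000010 = 6530
→ shifted left by 1 (mod 2^13) → 1001100000100 = 4868
0x1A4 = 0000110100100
→ OR → 1001110100100 = 5028
2422 = 0100101110110
→ AND → 0000100100100 = 292
→ shifted right by 2 → 0000001001001 = 73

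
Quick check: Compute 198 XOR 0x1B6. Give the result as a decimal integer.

198 = 011000110
0x1B6 = 110110110
XOR → 101110000 = 368

368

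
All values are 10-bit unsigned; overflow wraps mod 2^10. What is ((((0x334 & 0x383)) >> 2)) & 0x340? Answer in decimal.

64

0x334 = 1100110100
0x383 = 1110000011
→ & → 1100000000 = 768
→ >> 2 → 0011000000 = 192
0x340 = 1101000000
→ & → 0001000000 = 64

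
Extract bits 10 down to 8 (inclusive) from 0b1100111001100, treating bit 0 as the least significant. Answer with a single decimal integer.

v = 1100111001100
Shift right by 8: 11001
Mask low 3 bits: 001 = 1

1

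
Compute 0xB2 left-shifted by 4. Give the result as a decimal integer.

2848

0xB2 = 000010110010
shift left by 4 → 101100100000 = 2848
(equivalently, 178 × 2^4 = 178 × 16)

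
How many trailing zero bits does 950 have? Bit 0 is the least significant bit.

950 = 1110110110
Trailing zeros: 1, so the lowest set bit is bit 1 (value 2).

1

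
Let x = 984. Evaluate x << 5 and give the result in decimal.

984 = 000001111011000
shift left by 5 → 111101100000000 = 31488
(equivalently, 984 × 2^5 = 984 × 32)

31488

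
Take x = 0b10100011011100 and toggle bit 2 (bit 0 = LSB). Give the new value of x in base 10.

x = 10100011011100
bit 2 is currently 1; toggle it via x ^ (1 << 2) = x ^ 4
→ 10100011011000 = 10456

10456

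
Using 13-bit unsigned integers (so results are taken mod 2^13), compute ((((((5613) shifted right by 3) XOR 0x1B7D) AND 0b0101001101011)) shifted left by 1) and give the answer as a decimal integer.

5613 = 1010111101101
→ shifted right by 3 → 0001010111101 = 701
0x1B7D = 1101101111101
→ XOR → 1100111000000 = 6592
0b0101001101011 = 0101001101011
→ AND → 0100001000000 = 2112
→ shifted left by 1 (mod 2^13) → 1000010000000 = 4224

4224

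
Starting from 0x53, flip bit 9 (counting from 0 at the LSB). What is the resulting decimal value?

595

x = 000001010011
bit 9 is currently 0; toggle it via x ^ (1 << 9) = x ^ 512
→ 001001010011 = 595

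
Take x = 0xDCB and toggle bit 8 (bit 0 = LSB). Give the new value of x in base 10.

3275

x = 110111001011
bit 8 is currently 1; toggle it via x ^ (1 << 8) = x ^ 256
→ 110011001011 = 3275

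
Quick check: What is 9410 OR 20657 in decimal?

29939

9410 = 010010011000010
20657 = 101000010110001
 OR → 111010011110011 = 29939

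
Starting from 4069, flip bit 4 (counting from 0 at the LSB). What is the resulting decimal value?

4085

x = 111111100101
bit 4 is currently 0; toggle it via x ^ (1 << 4) = x ^ 16
→ 111111110101 = 4085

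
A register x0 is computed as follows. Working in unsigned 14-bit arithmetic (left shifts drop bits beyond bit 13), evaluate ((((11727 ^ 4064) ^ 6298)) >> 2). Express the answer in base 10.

3757

11727 = 10110111001111
4064 = 00111111100000
→ ^ → 10001000101111 = 8751
6298 = 01100010011010
→ ^ → 11101010110101 = 15029
→ >> 2 → 00111010101101 = 3757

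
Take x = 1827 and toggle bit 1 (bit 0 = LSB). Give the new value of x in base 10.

x = 011100100011
bit 1 is currently 1; toggle it via x ^ (1 << 1) = x ^ 2
→ 011100100001 = 1825

1825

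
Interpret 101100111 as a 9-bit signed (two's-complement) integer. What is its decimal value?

-153

pattern = 101100111 (MSB is 1 ⇒ negative)
Invert: 010011000, add 1 → 010011001 = 153, so the value is -153.
(Equivalently: 359 - 2^9 = 359 - 512 = -153.)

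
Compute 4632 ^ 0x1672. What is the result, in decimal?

4632 = 1001000011000
0x1672 = 1011001110010
XOR → 0010001101010 = 1130

1130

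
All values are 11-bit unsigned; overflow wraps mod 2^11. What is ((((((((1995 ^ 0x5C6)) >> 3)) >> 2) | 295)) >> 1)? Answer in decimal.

155

1995 = 11111001011
0x5C6 = 10111000110
→ ^ → 01000001101 = 525
→ >> 3 → 00001000001 = 65
→ >> 2 → 00000010000 = 16
295 = 00100100111
→ | → 00100110111 = 311
→ >> 1 → 00010011011 = 155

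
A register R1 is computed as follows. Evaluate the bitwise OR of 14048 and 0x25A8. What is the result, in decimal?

14048 = 11011011100000
0x25A8 = 10010110101000
 OR → 11011111101000 = 14312

14312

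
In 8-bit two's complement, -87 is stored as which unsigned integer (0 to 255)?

87 in 8 bits: 01010111
Invert: 10101000
Add 1:  10101001 = 169
(Check: 2^8 - 87 = 256 - 87 = 169.)

169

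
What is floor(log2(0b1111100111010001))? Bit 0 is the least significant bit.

0b1111100111010001 = 1111100111010001
The topmost 1 is at position 15 (since 2^15 = 32768 ≤ 63953 < 65536).

15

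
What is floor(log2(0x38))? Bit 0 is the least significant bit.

5

0x38 = 111000
The topmost 1 is at position 5 (since 2^5 = 32 ≤ 56 < 64).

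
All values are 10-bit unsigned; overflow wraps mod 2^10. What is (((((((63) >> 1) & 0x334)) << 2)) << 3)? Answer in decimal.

640

63 = 0000111111
→ >> 1 → 0000011111 = 31
0x334 = 1100110100
→ & → 0000010100 = 20
→ << 2 (mod 2^10) → 0001010000 = 80
→ << 3 (mod 2^10) → 1010000000 = 640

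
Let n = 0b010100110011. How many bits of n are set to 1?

6

n = 10100110011
Count the 1s: 1 + 1 + 1 + 1 + 1 + 1 = 6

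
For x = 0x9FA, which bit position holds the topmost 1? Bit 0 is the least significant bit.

11

0x9FA = 100111111010
The topmost 1 is at position 11 (since 2^11 = 2048 ≤ 2554 < 4096).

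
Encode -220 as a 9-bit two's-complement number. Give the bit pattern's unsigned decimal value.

292

220 in 9 bits: 011011100
Invert: 100100011
Add 1:  100100100 = 292
(Check: 2^9 - 220 = 512 - 220 = 292.)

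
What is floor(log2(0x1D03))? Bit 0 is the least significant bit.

0x1D03 = 1110100000011
The topmost 1 is at position 12 (since 2^12 = 4096 ≤ 7427 < 8192).

12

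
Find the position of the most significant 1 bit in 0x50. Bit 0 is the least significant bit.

6

0x50 = 1010000
The topmost 1 is at position 6 (since 2^6 = 64 ≤ 80 < 128).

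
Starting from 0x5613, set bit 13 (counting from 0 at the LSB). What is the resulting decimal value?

30227

x = 0101011000010011
bit 13 is currently 0; set it via x | (1 << 13) = x | 8192
→ 0111011000010011 = 30227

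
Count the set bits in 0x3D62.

0x3D62 = 11110101100010
Count the 1s: 1 + 1 + 1 + 1 + 1 + 1 + 1 + 1 = 8

8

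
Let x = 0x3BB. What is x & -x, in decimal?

x = 1110111011 = 955
-x (two's complement) = …0001000101
AND   = 0000000001 = 1
(x & -x isolates the lowest set bit of x.)

1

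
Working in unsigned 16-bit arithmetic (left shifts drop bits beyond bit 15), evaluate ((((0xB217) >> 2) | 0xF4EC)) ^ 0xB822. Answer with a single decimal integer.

17615

0xB217 = 1011001000010111
→ >> 2 → 0010110010000101 = 11397
0xF4EC = 1111010011101100
→ | → 1111110011101101 = 64749
0xB822 = 1011100000100010
→ ^ → 0100010011001111 = 17615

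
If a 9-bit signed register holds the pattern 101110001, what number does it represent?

pattern = 101110001 (MSB is 1 ⇒ negative)
Invert: 010001110, add 1 → 010001111 = 143, so the value is -143.
(Equivalently: 369 - 2^9 = 369 - 512 = -143.)

-143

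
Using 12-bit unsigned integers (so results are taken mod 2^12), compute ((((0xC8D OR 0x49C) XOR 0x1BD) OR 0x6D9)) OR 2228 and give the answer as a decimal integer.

4093

0xC8D = 110010001101
0x49C = 010010011100
→ OR → 110010011101 = 3229
0x1BD = 000110111101
→ XOR → 110100100000 = 3360
0x6D9 = 011011011001
→ OR → 111111111001 = 4089
2228 = 100010110100
→ OR → 111111111101 = 4093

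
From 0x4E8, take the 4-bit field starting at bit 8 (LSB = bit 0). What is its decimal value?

v = 010011101000
Shift right by 8: 0100
Mask low 4 bits: 0100 = 4

4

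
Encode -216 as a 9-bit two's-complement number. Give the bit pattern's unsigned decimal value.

296

216 in 9 bits: 011011000
Invert: 100100111
Add 1:  100101000 = 296
(Check: 2^9 - 216 = 512 - 216 = 296.)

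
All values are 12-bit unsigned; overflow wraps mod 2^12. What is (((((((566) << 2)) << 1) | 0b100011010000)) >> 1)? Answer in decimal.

566 = 001000110110
→ << 2 (mod 2^12) → 100011011000 = 2264
→ << 1 (mod 2^12) → 000110110000 = 432
0b100011010000 = 100011010000
→ | → 100111110000 = 2544
→ >> 1 → 010011111000 = 1272

1272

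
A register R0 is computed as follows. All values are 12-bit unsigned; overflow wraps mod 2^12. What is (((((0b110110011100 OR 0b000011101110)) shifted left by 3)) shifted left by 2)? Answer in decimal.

0b110110011100 = 110110011100
0b000011101110 = 000011101110
→ OR → 110111111110 = 3582
→ shifted left by 3 (mod 2^12) → 111111110000 = 4080
→ shifted left by 2 (mod 2^12) → 111111000000 = 4032

4032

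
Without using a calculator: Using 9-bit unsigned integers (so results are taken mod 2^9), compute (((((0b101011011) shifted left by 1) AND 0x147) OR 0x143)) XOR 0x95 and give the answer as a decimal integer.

0b101011011 = 101011011
→ shifted left by 1 (mod 2^9) → 010110110 = 182
0x147 = 101000111
→ AND → 000000110 = 6
0x143 = 101000011
→ OR → 101000111 = 327
0x95 = 010010101
→ XOR → 111010010 = 466

466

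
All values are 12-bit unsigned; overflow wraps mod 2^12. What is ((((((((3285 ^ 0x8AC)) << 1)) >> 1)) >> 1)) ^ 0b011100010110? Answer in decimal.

1322

3285 = 110011010101
0x8AC = 100010101100
→ ^ → 010001111001 = 1145
→ << 1 (mod 2^12) → 100011110010 = 2290
→ >> 1 → 010001111001 = 1145
→ >> 1 → 001000111100 = 572
0b011100010110 = 011100010110
→ ^ → 010100101010 = 1322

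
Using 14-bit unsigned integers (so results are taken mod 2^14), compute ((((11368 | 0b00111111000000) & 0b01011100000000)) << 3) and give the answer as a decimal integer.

14336

11368 = 10110001101000
0b00111111000000 = 00111111000000
→ | → 10111111101000 = 12264
0b01011100000000 = 01011100000000
→ & → 00011100000000 = 1792
→ << 3 (mod 2^14) → 11100000000000 = 14336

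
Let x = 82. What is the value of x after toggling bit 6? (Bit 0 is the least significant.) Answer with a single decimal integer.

18

x = 01010010
bit 6 is currently 1; toggle it via x ^ (1 << 6) = x ^ 64
→ 00010010 = 18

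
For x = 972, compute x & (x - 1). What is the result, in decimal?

968

x = 1111001100 = 972
x - 1 = 1111001011
AND   = 1111001000 = 968
(x & (x - 1) clears the lowest set bit of x.)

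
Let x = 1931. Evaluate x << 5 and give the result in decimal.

61792

1931 = 0000011110001011
shift left by 5 → 1111000101100000 = 61792
(equivalently, 1931 × 2^5 = 1931 × 32)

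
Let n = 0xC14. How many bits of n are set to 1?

0xC14 = 110000010100
Count the 1s: 1 + 1 + 1 + 1 = 4

4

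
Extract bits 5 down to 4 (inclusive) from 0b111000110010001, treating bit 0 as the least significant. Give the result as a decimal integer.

1

v = 111000110010001
Shift right by 4: 11100011001
Mask low 2 bits: 01 = 1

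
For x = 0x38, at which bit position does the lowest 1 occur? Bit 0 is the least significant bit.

0x38 = 111000
Trailing zeros: 3, so the lowest set bit is bit 3 (value 8).

3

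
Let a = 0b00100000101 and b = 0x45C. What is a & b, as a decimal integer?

a = 00100000101
0x45C = 10001011100
AND → 00000000100 = 4

4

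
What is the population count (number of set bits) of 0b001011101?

5

n = 1011101
Count the 1s: 1 + 1 + 1 + 1 + 1 = 5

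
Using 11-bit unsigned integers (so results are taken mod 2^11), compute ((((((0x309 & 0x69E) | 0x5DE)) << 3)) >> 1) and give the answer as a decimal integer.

888

0x309 = 01100001001
0x69E = 11010011110
→ & → 01000001000 = 520
0x5DE = 10111011110
→ | → 11111011110 = 2014
→ << 3 (mod 2^11) → 11011110000 = 1776
→ >> 1 → 01101111000 = 888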